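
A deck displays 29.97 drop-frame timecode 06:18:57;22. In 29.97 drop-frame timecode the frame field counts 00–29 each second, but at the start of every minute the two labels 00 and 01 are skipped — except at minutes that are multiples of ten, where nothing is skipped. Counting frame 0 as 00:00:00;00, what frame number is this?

As if non-drop at 30 labels/s: (6 × 3600 + 18 × 60 + 57) × 30 + 22 = 682132.
Minute boundaries passed: 378; those not divisible by 10: 378 − 37 = 341; dropped labels = 2 × 341 = 682.
Actual frame index = 682132 − 682 = 681450.

681450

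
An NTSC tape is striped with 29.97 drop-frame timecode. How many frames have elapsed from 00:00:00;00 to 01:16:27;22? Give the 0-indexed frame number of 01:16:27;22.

137494

Complete 10-minute blocks: 7, each 17982 frames → 125874.
Remaining 6 whole minutes in the current block: 1800 + 5 × 1798 = 10790 frames.
Within the current minute: 27 × 30 + 22 − 2 = 830 (labels ;00/;01 skipped at this minute). Total = 125874 + 10790 + 830 = 137494.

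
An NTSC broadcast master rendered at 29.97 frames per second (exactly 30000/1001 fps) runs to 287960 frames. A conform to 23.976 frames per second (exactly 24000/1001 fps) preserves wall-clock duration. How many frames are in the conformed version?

230368 frames

Target frames = source frames × (target rate / source rate) = 287960 × (24000/1001)/(30000/1001) = 287960 × 4/5 = 230368.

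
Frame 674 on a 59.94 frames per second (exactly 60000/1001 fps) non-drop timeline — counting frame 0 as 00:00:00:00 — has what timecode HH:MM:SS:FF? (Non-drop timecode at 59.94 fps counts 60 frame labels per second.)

674 ÷ 60 = 11 full seconds, remainder 14 frames.
11 s = 0 h 0 min 11 s.
Timecode: 00:00:11:14.

00:00:11:14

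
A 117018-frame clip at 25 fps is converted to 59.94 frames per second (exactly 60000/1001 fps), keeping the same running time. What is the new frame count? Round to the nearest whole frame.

280563 frames

Frames at target rate = 117018 × (60000/1001) / (25) = 25531200/91 ≈ 280562.637.
Nearest whole frame: 280563.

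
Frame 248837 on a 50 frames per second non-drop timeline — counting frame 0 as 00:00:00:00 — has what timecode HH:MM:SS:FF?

01:22:56:37

248837 ÷ 50 = 4976 full seconds, remainder 37 frames.
4976 s = 1 h 22 min 56 s.
Timecode: 01:22:56:37.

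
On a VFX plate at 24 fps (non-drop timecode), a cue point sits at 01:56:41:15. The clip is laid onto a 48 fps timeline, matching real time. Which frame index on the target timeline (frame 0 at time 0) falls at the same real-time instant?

Source frame index: (1×3600 + 56×60 + 41) × 24 + 15 = 168039.
Real time: 168039 / (24) = 56013/8 s.
Target frame: (56013/8) × (48) = 336078.

frame 336078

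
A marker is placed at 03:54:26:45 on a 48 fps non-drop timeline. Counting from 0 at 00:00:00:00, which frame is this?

frame 675213

Total seconds to the label: (3 × 3600 + 54 × 60 + 26) = 14066.
Frame index = 14066 × 48 + 45 = 675213.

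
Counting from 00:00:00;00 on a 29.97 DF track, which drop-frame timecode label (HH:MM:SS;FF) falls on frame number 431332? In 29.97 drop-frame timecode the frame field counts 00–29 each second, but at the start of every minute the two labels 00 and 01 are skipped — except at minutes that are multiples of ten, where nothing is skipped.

Each 10-minute DF block holds 10 × 60 × 30 − 9 × 2 = 17982 frames. 431332 ÷ 17982 → 23 full blocks, remainder 17746.
Within the partial block the first minute is 1800 frames and each further minute 1798, so 9 further minute boundaries passed. Total skipped labels = 18 × 23 + 2 × 9 = 432.
Non-drop label index = 431332 + 432 = 431764; at 30 labels/s that is 03:59:52:04, i.e. DF 03:59:52;04.

03:59:52;04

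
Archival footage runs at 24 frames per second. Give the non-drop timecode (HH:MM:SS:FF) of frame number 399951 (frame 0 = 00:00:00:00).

399951 ÷ 24 = 16664 full seconds, remainder 15 frames.
16664 s = 4 h 37 min 44 s.
Timecode: 04:37:44:15.

04:37:44:15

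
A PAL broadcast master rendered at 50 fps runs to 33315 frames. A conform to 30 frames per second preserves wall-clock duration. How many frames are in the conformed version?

19989 frames

Target frames = source frames × (target rate / source rate) = 33315 × (30)/(50) = 33315 × 3/5 = 19989.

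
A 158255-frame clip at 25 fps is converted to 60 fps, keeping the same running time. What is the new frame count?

379812 frames

Target frames = source frames × (target rate / source rate) = 158255 × (60)/(25) = 158255 × 12/5 = 379812.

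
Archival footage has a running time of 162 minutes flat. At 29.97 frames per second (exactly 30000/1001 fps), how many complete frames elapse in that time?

291308 frames

162 min = 9720 s.
Frames = 9720 × 30000/1001 = 291600000/1001 ≈ 291308.6913.
Complete frames: 291308.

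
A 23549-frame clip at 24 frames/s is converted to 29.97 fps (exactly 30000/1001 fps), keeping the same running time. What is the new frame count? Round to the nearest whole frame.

29407 frames

Frames at target rate = 23549 × (30000/1001) / (24) = 29436250/1001 ≈ 29406.843.
Nearest whole frame: 29407.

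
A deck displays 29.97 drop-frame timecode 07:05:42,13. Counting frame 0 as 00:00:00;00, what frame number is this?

765507

Complete 10-minute blocks: 42, each 17982 frames → 755244.
Remaining 5 whole minutes in the current block: 1800 + 4 × 1798 = 8992 frames.
Within the current minute: 42 × 30 + 13 − 2 = 1271 (labels ;00/;01 skipped at this minute). Total = 755244 + 8992 + 1271 = 765507.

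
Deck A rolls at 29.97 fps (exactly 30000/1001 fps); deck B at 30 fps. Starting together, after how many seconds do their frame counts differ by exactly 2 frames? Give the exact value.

1001/15 seconds

The gap grows by |30 − 30000/1001| = 30/1001 frames per second.
Time for a 2-frame gap: 2 ÷ (30/1001) = 1001/15 s.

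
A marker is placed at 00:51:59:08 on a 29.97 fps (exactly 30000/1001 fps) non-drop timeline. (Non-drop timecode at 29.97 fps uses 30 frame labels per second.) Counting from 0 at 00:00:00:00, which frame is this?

Total seconds to the label: (0 × 3600 + 51 × 60 + 59) = 3119.
Frame index = 3119 × 30 + 8 = 93578.

93578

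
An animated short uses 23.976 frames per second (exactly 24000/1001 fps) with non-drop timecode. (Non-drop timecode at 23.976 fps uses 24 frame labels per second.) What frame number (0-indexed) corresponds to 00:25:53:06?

Total seconds to the label: (0 × 3600 + 25 × 60 + 53) = 1553.
Frame index = 1553 × 24 + 6 = 37278.

37278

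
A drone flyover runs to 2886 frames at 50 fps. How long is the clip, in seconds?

Running time = 2886 / (50) = 57.72 s.

57.72 seconds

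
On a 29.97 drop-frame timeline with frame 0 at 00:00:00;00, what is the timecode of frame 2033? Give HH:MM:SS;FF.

00:01:07;25

Each 10-minute DF block holds 10 × 60 × 30 − 9 × 2 = 17982 frames. 2033 ÷ 17982 → 0 full blocks, remainder 2033.
Within the partial block the first minute is 1800 frames and each further minute 1798, so 1 further minute boundary passed. Total skipped labels = 18 × 0 + 2 × 1 = 2.
Non-drop label index = 2033 + 2 = 2035; at 30 labels/s that is 00:01:07:25, i.e. DF 00:01:07;25.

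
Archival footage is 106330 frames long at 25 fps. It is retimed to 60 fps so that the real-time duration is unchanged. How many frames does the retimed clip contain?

255192 frames

Target frames = source frames × (target rate / source rate) = 106330 × (60)/(25) = 106330 × 12/5 = 255192.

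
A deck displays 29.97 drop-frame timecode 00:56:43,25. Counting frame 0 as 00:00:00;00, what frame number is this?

Complete 10-minute blocks: 5, each 17982 frames → 89910.
Remaining 6 whole minutes in the current block: 1800 + 5 × 1798 = 10790 frames.
Within the current minute: 43 × 30 + 25 − 2 = 1313 (labels ;00/;01 skipped at this minute). Total = 89910 + 10790 + 1313 = 102013.

102013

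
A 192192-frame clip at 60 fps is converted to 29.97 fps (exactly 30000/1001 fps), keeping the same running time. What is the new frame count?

Target frames = source frames × (target rate / source rate) = 192192 × (30000/1001)/(60) = 192192 × 500/1001 = 96000.

96000 frames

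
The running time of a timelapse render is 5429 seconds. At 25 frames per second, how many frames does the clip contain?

Frames = 5429 × 25 = 135725.

135725 frames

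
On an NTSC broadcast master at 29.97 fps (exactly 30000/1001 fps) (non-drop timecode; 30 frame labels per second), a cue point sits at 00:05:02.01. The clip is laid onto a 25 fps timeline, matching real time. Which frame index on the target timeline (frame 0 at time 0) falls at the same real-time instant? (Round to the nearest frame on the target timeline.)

frame 7558

Source frame index: (0×3600 + 5×60 + 2) × 30 + 1 = 9061.
Real time: 9061 / (30000/1001) = 9070061/30000 s.
Target frame: (9070061/30000) × (25) = 9070061/1200 ≈ 7558.384 → 7558.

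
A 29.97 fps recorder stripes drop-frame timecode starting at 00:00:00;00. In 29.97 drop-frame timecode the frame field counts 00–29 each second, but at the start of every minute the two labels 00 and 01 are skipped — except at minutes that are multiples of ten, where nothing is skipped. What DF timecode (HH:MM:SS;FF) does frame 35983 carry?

00:20:00;19

Ten DF minutes hold 17982 frames, so frame 35983 lies in block 2 (frames 35964–53945) with 19 frames into that block.
The block's first minute is 1800 frames and the rest 1798 each; 19 frames reaches minute 0, so 2 × 18 + 0 × 2 = 36 labels have been skipped so far.
Adding those back, label number 35983 + 36 = 36019 at 30 labels/s is 1200 s + 19 f = 0 h 20 min 0 s frame 19, i.e. 00:20:00;19.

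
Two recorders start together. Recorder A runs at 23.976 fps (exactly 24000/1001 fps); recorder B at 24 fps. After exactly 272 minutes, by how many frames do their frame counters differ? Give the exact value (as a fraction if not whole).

391680/1001 frames

272 min = 16320 s.
A emits 24000/1001 × 16320 = 391680000/1001 frames; B emits 24 × 16320 = 391680.
Difference = 391680/1001 frames (≈ 391.2887); B is ahead of A.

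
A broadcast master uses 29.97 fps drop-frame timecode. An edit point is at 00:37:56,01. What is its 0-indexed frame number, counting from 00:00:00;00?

68213

As if non-drop at 30 labels/s: (0 × 3600 + 37 × 60 + 56) × 30 + 1 = 68281.
Minute boundaries passed: 37; those not divisible by 10: 37 − 3 = 34; dropped labels = 2 × 34 = 68.
Actual frame index = 68281 − 68 = 68213.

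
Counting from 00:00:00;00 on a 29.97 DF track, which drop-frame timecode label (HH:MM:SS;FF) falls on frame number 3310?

Each 10-minute DF block holds 10 × 60 × 30 − 9 × 2 = 17982 frames. 3310 ÷ 17982 → 0 full blocks, remainder 3310.
Within the partial block the first minute is 1800 frames and each further minute 1798, so 1 further minute boundary passed. Total skipped labels = 18 × 0 + 2 × 1 = 2.
Non-drop label index = 3310 + 2 = 3312; at 30 labels/s that is 00:01:50:12, i.e. DF 00:01:50;12.

00:01:50;12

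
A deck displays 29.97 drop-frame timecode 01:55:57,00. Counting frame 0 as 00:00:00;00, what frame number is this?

As if non-drop at 30 labels/s: (1 × 3600 + 55 × 60 + 57) × 30 + 0 = 208710.
Minute boundaries passed: 115; those not divisible by 10: 115 − 11 = 104; dropped labels = 2 × 104 = 208.
Actual frame index = 208710 − 208 = 208502.

208502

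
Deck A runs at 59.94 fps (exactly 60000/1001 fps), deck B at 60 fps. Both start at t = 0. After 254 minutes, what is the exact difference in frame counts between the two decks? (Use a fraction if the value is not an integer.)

914400/1001 frames

254 min = 15240 s.
A emits 60000/1001 × 15240 = 914400000/1001 frames; B emits 60 × 15240 = 914400.
Difference = 914400/1001 frames (≈ 913.4865); B is ahead of A.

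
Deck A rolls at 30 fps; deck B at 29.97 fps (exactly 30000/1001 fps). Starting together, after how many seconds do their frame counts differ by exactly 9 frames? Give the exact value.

300.3 seconds

The gap grows by |30000/1001 − 30| = 30/1001 frames per second.
Time for a 9-frame gap: 9 ÷ (30/1001) = 300.3 s.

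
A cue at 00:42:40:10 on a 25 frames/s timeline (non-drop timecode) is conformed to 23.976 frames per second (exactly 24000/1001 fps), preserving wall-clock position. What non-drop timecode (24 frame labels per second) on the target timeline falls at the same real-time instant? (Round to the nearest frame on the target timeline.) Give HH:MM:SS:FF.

Source frame index: (0×3600 + 42×60 + 40) × 25 + 10 = 64010.
Real time: 64010 / (25) = 12802/5 s.
Target frame: (12802/5) × (24000/1001) = 61449600/1001 ≈ 61388.212 → 61388.
At 24 labels/s: frame 61388 → 00:42:37:20.

00:42:37:20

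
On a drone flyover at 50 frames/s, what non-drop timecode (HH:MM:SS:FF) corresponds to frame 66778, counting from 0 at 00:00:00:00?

00:22:15:28

66778 ÷ 50 = 1335 full seconds, remainder 28 frames.
1335 s = 0 h 22 min 15 s.
Timecode: 00:22:15:28.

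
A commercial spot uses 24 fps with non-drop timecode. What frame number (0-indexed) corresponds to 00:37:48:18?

frame 54450

Total seconds to the label: (0 × 3600 + 37 × 60 + 48) = 2268.
Frame index = 2268 × 24 + 18 = 54450.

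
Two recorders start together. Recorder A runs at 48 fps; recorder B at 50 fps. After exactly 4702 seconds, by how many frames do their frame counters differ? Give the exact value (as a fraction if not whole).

A emits 48 × 4702 = 225696 frames; B emits 50 × 4702 = 235100.
Difference = 9404 frames; B is ahead of A.

9404 frames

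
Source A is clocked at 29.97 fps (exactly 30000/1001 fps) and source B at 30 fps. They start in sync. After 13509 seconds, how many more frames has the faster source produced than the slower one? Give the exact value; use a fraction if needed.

A emits 30000/1001 × 13509 = 405270000/1001 frames; B emits 30 × 13509 = 405270.
Difference = 405270/1001 frames (≈ 404.8651); B is ahead of A.

405270/1001 frames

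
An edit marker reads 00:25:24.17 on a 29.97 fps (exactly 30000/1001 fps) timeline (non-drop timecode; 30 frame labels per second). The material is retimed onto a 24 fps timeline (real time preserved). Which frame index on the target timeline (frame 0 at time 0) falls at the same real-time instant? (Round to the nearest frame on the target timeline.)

Source frame index: (0×3600 + 25×60 + 24) × 30 + 17 = 45737.
Real time: 45737 / (30000/1001) = 45782737/30000 s.
Target frame: (45782737/30000) × (24) = 45782737/1250 ≈ 36626.190 → 36626.

frame 36626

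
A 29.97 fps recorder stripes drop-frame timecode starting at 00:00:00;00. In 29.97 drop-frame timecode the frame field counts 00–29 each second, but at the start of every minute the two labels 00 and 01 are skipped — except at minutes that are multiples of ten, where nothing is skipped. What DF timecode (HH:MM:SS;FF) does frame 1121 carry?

Each 10-minute DF block holds 10 × 60 × 30 − 9 × 2 = 17982 frames. 1121 ÷ 17982 → 0 full blocks, remainder 1121.
Within the partial block the first minute is 1800 frames and each further minute 1798, so 0 further minute boundaries passed. Total skipped labels = 18 × 0 + 2 × 0 = 0.
Non-drop label index = 1121 + 0 = 1121; at 30 labels/s that is 00:00:37:11, i.e. DF 00:00:37;11.

00:00:37;11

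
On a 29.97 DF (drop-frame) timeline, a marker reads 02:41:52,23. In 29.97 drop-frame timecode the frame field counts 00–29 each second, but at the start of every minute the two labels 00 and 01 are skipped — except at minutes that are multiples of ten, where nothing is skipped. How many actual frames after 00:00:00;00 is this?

Complete 10-minute blocks: 16, each 17982 frames → 287712.
Remaining 1 whole minute in the current block: 1800 + 0 × 1798 = 1800 frames.
Within the current minute: 52 × 30 + 23 − 2 = 1581 (labels ;00/;01 skipped at this minute). Total = 287712 + 1800 + 1581 = 291093.

291093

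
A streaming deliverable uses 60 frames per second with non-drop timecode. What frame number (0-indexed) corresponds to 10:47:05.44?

frame 2329544

Total seconds to the label: (10 × 3600 + 47 × 60 + 5) = 38825.
Frame index = 38825 × 60 + 44 = 2329544.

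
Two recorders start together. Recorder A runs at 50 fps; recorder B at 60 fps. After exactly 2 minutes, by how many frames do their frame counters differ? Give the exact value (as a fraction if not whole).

1200 frames

2 min = 120 s.
A emits 50 × 120 = 6000 frames; B emits 60 × 120 = 7200.
Difference = 1200 frames; B is ahead of A.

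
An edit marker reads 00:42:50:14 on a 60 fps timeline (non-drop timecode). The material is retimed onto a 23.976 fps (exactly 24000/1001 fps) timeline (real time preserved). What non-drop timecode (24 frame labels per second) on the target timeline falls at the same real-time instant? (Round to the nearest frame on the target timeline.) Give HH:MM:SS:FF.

Source frame index: (0×3600 + 42×60 + 50) × 60 + 14 = 154214.
Real time: 154214 / (60) = 77107/30 s.
Target frame: (77107/30) × (24000/1001) = 61685600/1001 ≈ 61623.976 → 61624.
At 24 labels/s: frame 61624 → 00:42:47:16.

00:42:47:16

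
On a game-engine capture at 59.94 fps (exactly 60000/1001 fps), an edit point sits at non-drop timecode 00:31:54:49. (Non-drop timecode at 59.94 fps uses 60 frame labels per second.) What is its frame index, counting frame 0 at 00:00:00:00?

Total seconds to the label: (0 × 3600 + 31 × 60 + 54) = 1914.
Frame index = 1914 × 60 + 49 = 114889.

frame 114889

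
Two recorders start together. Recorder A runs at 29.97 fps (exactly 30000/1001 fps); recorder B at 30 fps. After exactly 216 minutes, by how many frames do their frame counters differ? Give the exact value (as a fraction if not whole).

216 min = 12960 s.
A emits 30000/1001 × 12960 = 388800000/1001 frames; B emits 30 × 12960 = 388800.
Difference = 388800/1001 frames (≈ 388.4116); B is ahead of A.

388800/1001 frames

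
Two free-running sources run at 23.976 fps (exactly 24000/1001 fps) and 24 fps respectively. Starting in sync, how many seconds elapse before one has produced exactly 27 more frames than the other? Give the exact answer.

The gap grows by |24 − 24000/1001| = 24/1001 frames per second.
Time for a 27-frame gap: 27 ÷ (24/1001) = 1126.125 s.

1126.125 seconds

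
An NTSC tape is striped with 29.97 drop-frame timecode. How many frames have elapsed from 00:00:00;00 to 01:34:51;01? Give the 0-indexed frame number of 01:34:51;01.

Complete 10-minute blocks: 9, each 17982 frames → 161838.
Remaining 4 whole minutes in the current block: 1800 + 3 × 1798 = 7194 frames.
Within the current minute: 51 × 30 + 1 − 2 = 1529 (labels ;00/;01 skipped at this minute). Total = 161838 + 7194 + 1529 = 170561.

170561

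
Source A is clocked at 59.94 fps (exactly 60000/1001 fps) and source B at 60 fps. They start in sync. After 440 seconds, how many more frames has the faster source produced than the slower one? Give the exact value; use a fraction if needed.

A emits 60000/1001 × 440 = 2400000/91 frames; B emits 60 × 440 = 26400.
Difference = 2400/91 frames (≈ 26.3736); B is ahead of A.

2400/91 frames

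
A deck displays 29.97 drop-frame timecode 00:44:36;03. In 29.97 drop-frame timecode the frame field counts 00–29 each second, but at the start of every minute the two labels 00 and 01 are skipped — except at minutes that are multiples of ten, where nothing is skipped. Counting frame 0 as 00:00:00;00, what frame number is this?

80203

Complete 10-minute blocks: 4, each 17982 frames → 71928.
Remaining 4 whole minutes in the current block: 1800 + 3 × 1798 = 7194 frames.
Within the current minute: 36 × 30 + 3 − 2 = 1081 (labels ;00/;01 skipped at this minute). Total = 71928 + 7194 + 1081 = 80203.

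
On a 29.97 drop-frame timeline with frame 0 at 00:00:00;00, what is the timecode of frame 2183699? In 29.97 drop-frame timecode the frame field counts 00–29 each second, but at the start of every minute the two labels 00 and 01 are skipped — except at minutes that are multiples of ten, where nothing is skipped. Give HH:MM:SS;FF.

Each 10-minute DF block holds 10 × 60 × 30 − 9 × 2 = 17982 frames. 2183699 ÷ 17982 → 121 full blocks, remainder 7877.
Within the partial block the first minute is 1800 frames and each further minute 1798, so 4 further minute boundaries passed. Total skipped labels = 18 × 121 + 2 × 4 = 2186.
Non-drop label index = 2183699 + 2186 = 2185885; at 30 labels/s that is 20:14:22:25, i.e. DF 20:14:22;25.

20:14:22;25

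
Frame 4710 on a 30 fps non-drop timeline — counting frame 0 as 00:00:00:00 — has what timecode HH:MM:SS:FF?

4710 ÷ 30 = 157 full seconds, remainder 0 frames.
157 s = 0 h 2 min 37 s.
Timecode: 00:02:37:00.

00:02:37:00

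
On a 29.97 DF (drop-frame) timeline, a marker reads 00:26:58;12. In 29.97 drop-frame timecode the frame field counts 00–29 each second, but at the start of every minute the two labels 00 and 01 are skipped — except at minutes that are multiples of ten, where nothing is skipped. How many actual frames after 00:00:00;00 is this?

As if non-drop at 30 labels/s: (0 × 3600 + 26 × 60 + 58) × 30 + 12 = 48552.
Minute boundaries passed: 26; those not divisible by 10: 26 − 2 = 24; dropped labels = 2 × 24 = 48.
Actual frame index = 48552 − 48 = 48504.

48504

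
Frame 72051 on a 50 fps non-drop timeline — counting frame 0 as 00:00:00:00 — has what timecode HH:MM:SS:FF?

72051 ÷ 50 = 1441 full seconds, remainder 1 frame.
1441 s = 0 h 24 min 1 s.
Timecode: 00:24:01:01.

00:24:01:01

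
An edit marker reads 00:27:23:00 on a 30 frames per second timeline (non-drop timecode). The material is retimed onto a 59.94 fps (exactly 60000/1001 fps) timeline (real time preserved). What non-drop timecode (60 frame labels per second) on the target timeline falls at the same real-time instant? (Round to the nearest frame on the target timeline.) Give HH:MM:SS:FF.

00:27:21:22

Source frame index: (0×3600 + 27×60 + 23) × 30 + 0 = 49290.
Real time: 49290 / (30) = 1643 s.
Target frame: (1643) × (60000/1001) = 98580000/1001 ≈ 98481.518 → 98482.
At 60 labels/s: frame 98482 → 00:27:21:22.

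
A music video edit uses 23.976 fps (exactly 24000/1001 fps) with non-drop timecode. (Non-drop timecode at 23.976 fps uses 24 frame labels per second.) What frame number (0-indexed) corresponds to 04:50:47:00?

Total seconds to the label: (4 × 3600 + 50 × 60 + 47) = 17447.
Frame index = 17447 × 24 + 0 = 418728.

frame 418728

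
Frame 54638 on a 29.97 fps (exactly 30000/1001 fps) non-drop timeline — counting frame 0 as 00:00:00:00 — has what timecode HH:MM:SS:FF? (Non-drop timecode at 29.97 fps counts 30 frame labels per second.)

00:30:21:08

54638 ÷ 30 = 1821 full seconds, remainder 8 frames.
1821 s = 0 h 30 min 21 s.
Timecode: 00:30:21:08.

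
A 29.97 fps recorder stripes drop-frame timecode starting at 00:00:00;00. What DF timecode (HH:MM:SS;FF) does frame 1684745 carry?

Each 10-minute DF block holds 10 × 60 × 30 − 9 × 2 = 17982 frames. 1684745 ÷ 17982 → 93 full blocks, remainder 12419.
Within the partial block the first minute is 1800 frames and each further minute 1798, so 6 further minute boundaries passed. Total skipped labels = 18 × 93 + 2 × 6 = 1686.
Non-drop label index = 1684745 + 1686 = 1686431; at 30 labels/s that is 15:36:54:11, i.e. DF 15:36:54;11.

15:36:54;11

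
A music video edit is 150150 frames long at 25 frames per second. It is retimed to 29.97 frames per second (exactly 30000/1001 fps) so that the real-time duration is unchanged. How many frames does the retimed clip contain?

Target frames = source frames × (target rate / source rate) = 150150 × (30000/1001)/(25) = 150150 × 1200/1001 = 180000.

180000 frames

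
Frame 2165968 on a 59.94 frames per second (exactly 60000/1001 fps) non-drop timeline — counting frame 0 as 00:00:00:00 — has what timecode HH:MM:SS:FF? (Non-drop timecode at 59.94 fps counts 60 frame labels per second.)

10:01:39:28

2165968 ÷ 60 = 36099 full seconds, remainder 28 frames.
36099 s = 10 h 1 min 39 s.
Timecode: 10:01:39:28.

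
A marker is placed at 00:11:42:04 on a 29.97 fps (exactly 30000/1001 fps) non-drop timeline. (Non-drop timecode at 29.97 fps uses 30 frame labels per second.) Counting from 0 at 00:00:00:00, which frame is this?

frame 21064

Total seconds to the label: (0 × 3600 + 11 × 60 + 42) = 702.
Frame index = 702 × 30 + 4 = 21064.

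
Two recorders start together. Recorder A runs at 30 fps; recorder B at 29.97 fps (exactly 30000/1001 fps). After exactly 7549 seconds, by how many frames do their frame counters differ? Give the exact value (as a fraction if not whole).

A emits 30 × 7549 = 226470 frames; B emits 30000/1001 × 7549 = 226470000/1001.
Difference = 226470/1001 frames (≈ 226.2438); B is behind A.

226470/1001 frames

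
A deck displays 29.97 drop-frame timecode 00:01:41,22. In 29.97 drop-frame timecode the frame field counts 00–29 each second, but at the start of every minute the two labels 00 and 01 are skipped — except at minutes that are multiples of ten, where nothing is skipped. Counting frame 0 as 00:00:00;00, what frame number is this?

Complete 10-minute blocks: 0, each 17982 frames → 0.
Remaining 1 whole minute in the current block: 1800 + 0 × 1798 = 1800 frames.
Within the current minute: 41 × 30 + 22 − 2 = 1250 (labels ;00/;01 skipped at this minute). Total = 0 + 1800 + 1250 = 3050.

3050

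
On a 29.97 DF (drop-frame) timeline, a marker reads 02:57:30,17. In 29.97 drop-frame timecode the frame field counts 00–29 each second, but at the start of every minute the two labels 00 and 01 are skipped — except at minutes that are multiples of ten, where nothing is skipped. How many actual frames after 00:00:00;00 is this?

319197

As if non-drop at 30 labels/s: (2 × 3600 + 57 × 60 + 30) × 30 + 17 = 319517.
Minute boundaries passed: 177; those not divisible by 10: 177 − 17 = 160; dropped labels = 2 × 160 = 320.
Actual frame index = 319517 − 320 = 319197.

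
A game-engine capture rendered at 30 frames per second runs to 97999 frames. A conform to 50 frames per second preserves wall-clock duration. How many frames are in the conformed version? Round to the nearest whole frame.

163332 frames

Frames at target rate = 97999 × (50) / (30) = 489995/3 ≈ 163331.667.
Nearest whole frame: 163332.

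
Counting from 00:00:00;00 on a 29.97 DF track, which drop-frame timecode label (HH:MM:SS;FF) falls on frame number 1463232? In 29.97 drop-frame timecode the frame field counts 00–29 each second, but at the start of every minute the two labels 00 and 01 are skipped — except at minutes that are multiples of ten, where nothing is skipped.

13:33:43;06

Ten DF minutes hold 17982 frames, so frame 1463232 lies in block 81 (frames 1456542–1474523) with 6690 frames into that block.
The block's first minute is 1800 frames and the rest 1798 each; 6690 frames reaches minute 3, so 81 × 18 + 3 × 2 = 1464 labels have been skipped so far.
Adding those back, label number 1463232 + 1464 = 1464696 at 30 labels/s is 48823 s + 6 f = 13 h 33 min 43 s frame 6, i.e. 13:33:43;06.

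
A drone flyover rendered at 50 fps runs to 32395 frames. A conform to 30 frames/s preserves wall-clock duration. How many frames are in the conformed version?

Target frames = source frames × (target rate / source rate) = 32395 × (30)/(50) = 32395 × 3/5 = 19437.

19437 frames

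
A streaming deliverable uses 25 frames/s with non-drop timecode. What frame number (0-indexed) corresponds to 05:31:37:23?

frame 497448

Total seconds to the label: (5 × 3600 + 31 × 60 + 37) = 19897.
Frame index = 19897 × 25 + 23 = 497448.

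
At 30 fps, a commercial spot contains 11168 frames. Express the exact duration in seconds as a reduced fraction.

5584/15 seconds

Running time = 11168 ÷ (30) = 11168 × 1/30 = 5584/15 s.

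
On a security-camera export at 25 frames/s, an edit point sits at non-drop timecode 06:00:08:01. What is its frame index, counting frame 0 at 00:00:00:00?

540201

Total seconds to the label: (6 × 3600 + 0 × 60 + 8) = 21608.
Frame index = 21608 × 25 + 1 = 540201.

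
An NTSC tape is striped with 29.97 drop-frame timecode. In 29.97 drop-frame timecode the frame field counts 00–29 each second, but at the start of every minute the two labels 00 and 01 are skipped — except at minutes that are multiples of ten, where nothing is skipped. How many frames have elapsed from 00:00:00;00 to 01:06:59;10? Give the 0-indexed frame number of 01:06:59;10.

120460

As if non-drop at 30 labels/s: (1 × 3600 + 6 × 60 + 59) × 30 + 10 = 120580.
Minute boundaries passed: 66; those not divisible by 10: 66 − 6 = 60; dropped labels = 2 × 60 = 120.
Actual frame index = 120580 − 120 = 120460.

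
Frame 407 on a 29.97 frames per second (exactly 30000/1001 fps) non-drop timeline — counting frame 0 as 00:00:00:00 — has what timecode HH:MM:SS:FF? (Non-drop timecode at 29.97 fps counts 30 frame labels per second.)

00:00:13:17

407 ÷ 30 = 13 full seconds, remainder 17 frames.
13 s = 0 h 0 min 13 s.
Timecode: 00:00:13:17.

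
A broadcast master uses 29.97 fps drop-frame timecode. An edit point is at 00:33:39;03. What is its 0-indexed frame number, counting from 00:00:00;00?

60513

As if non-drop at 30 labels/s: (0 × 3600 + 33 × 60 + 39) × 30 + 3 = 60573.
Minute boundaries passed: 33; those not divisible by 10: 33 − 3 = 30; dropped labels = 2 × 30 = 60.
Actual frame index = 60573 − 60 = 60513.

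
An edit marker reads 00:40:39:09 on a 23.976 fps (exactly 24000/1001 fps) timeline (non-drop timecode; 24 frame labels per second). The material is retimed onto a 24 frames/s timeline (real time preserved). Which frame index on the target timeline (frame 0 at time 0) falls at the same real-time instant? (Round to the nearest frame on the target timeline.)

frame 58604

Source frame index: (0×3600 + 40×60 + 39) × 24 + 9 = 58545.
Real time: 58545 / (24000/1001) = 3906903/1600 s.
Target frame: (3906903/1600) × (24) = 11720709/200 ≈ 58603.545 → 58604.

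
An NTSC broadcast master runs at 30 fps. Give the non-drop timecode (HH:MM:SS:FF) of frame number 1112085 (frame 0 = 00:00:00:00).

10:17:49:15

1112085 ÷ 30 = 37069 full seconds, remainder 15 frames.
37069 s = 10 h 17 min 49 s.
Timecode: 10:17:49:15.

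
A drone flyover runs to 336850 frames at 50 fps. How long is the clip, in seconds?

Running time = 336850 / (50) = 6737 s.

6737 seconds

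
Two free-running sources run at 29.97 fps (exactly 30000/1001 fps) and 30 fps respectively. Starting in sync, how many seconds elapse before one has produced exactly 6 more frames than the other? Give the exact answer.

The gap grows by |30 − 30000/1001| = 30/1001 frames per second.
Time for a 6-frame gap: 6 ÷ (30/1001) = 200.2 s.

200.2 seconds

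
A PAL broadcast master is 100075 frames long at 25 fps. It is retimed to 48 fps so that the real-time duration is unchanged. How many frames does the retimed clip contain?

Target frames = source frames × (target rate / source rate) = 100075 × (48)/(25) = 100075 × 48/25 = 192144.

192144 frames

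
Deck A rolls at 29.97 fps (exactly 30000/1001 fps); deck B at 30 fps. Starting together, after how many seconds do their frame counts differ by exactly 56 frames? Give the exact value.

28028/15 seconds

The gap grows by |30 − 30000/1001| = 30/1001 frames per second.
Time for a 56-frame gap: 56 ÷ (30/1001) = 28028/15 s.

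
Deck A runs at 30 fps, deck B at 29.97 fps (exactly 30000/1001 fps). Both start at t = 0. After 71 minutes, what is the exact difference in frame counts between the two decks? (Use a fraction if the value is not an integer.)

127800/1001 frames

71 min = 4260 s.
A emits 30 × 4260 = 127800 frames; B emits 30000/1001 × 4260 = 127800000/1001.
Difference = 127800/1001 frames (≈ 127.6723); B is behind A.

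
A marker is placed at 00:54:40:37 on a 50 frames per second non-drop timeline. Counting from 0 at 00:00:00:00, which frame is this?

Total seconds to the label: (0 × 3600 + 54 × 60 + 40) = 3280.
Frame index = 3280 × 50 + 37 = 164037.

frame 164037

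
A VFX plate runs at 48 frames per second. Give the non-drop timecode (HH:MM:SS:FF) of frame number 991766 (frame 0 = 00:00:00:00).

05:44:21:38

991766 ÷ 48 = 20661 full seconds, remainder 38 frames.
20661 s = 5 h 44 min 21 s.
Timecode: 05:44:21:38.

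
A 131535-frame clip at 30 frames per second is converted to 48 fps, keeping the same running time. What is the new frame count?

210456 frames

Target frames = source frames × (target rate / source rate) = 131535 × (48)/(30) = 131535 × 8/5 = 210456.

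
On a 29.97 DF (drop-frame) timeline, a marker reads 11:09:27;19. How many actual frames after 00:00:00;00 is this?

1203823

As if non-drop at 30 labels/s: (11 × 3600 + 9 × 60 + 27) × 30 + 19 = 1205029.
Minute boundaries passed: 669; those not divisible by 10: 669 − 66 = 603; dropped labels = 2 × 603 = 1206.
Actual frame index = 1205029 − 1206 = 1203823.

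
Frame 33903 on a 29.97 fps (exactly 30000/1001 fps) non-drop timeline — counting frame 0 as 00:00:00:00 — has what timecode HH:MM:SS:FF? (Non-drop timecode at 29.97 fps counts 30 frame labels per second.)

00:18:50:03

33903 ÷ 30 = 1130 full seconds, remainder 3 frames.
1130 s = 0 h 18 min 50 s.
Timecode: 00:18:50:03.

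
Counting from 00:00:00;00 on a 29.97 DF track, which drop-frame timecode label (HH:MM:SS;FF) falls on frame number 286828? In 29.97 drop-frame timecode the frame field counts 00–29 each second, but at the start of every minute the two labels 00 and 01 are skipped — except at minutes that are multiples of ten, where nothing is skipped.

Each 10-minute DF block holds 10 × 60 × 30 − 9 × 2 = 17982 frames. 286828 ÷ 17982 → 15 full blocks, remainder 17098.
Within the partial block the first minute is 1800 frames and each further minute 1798, so 9 further minute boundaries passed. Total skipped labels = 18 × 15 + 2 × 9 = 288.
Non-drop label index = 286828 + 288 = 287116; at 30 labels/s that is 02:39:30:16, i.e. DF 02:39:30;16.

02:39:30;16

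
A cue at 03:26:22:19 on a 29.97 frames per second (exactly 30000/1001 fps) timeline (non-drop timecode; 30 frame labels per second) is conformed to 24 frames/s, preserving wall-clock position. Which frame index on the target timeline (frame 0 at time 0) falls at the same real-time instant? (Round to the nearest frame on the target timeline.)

Source frame index: (3×3600 + 26×60 + 22) × 30 + 19 = 371479.
Real time: 371479 / (30000/1001) = 371850479/30000 s.
Target frame: (371850479/30000) × (24) = 371850479/1250 ≈ 297480.383 → 297480.

frame 297480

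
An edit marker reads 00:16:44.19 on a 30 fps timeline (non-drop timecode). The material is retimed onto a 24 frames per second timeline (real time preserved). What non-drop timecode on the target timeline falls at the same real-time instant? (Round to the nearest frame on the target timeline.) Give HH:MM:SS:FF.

00:16:44:15

Source frame index: (0×3600 + 16×60 + 44) × 30 + 19 = 30139.
Real time: 30139 / (30) = 30139/30 s.
Target frame: (30139/30) × (24) = 120556/5 ≈ 24111.200 → 24111.
At 24 labels/s: frame 24111 → 00:16:44:15.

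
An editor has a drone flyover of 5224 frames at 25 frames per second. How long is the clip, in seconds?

208.96 seconds

Running time = 5224 / (25) = 208.96 s.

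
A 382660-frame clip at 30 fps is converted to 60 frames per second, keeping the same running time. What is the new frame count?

Frames at target rate = 382660 × (60) / (30) = 765320.

765320 frames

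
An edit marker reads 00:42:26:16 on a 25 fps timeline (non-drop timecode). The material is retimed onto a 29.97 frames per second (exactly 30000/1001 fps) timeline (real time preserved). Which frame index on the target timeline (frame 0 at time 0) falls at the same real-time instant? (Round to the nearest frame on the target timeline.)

frame 76323

Source frame index: (0×3600 + 42×60 + 26) × 25 + 16 = 63666.
Real time: 63666 / (25) = 63666/25 s.
Target frame: (63666/25) × (30000/1001) = 76399200/1001 ≈ 76322.877 → 76323.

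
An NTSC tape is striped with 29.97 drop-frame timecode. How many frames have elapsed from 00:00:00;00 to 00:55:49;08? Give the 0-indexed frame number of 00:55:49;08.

100378

Complete 10-minute blocks: 5, each 17982 frames → 89910.
Remaining 5 whole minutes in the current block: 1800 + 4 × 1798 = 8992 frames.
Within the current minute: 49 × 30 + 8 − 2 = 1476 (labels ;00/;01 skipped at this minute). Total = 89910 + 8992 + 1476 = 100378.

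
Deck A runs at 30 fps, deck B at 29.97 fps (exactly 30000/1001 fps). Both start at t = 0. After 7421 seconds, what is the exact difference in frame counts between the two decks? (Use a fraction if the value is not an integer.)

A emits 30 × 7421 = 222630 frames; B emits 30000/1001 × 7421 = 222630000/1001.
Difference = 222630/1001 frames (≈ 222.4076); B is behind A.

222630/1001 frames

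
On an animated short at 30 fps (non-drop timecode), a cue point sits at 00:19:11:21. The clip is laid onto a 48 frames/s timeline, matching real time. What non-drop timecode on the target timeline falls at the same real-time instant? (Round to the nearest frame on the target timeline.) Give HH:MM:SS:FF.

Source frame index: (0×3600 + 19×60 + 11) × 30 + 21 = 34551.
Real time: 34551 / (30) = 11517/10 s.
Target frame: (11517/10) × (48) = 276408/5 ≈ 55281.600 → 55282.
At 48 labels/s: frame 55282 → 00:19:11:34.

00:19:11:34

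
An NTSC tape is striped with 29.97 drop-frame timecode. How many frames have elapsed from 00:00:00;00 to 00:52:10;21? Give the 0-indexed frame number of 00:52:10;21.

As if non-drop at 30 labels/s: (0 × 3600 + 52 × 60 + 10) × 30 + 21 = 93921.
Minute boundaries passed: 52; those not divisible by 10: 52 − 5 = 47; dropped labels = 2 × 47 = 94.
Actual frame index = 93921 − 94 = 93827.

93827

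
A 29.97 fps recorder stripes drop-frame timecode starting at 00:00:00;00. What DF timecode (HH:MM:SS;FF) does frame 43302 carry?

Ten DF minutes hold 17982 frames, so frame 43302 lies in block 2 (frames 35964–53945) with 7338 frames into that block.
The block's first minute is 1800 frames and the rest 1798 each; 7338 frames reaches minute 4, so 2 × 18 + 4 × 2 = 44 labels have been skipped so far.
Adding those back, label number 43302 + 44 = 43346 at 30 labels/s is 1444 s + 26 f = 0 h 24 min 4 s frame 26, i.e. 00:24:04;26.

00:24:04;26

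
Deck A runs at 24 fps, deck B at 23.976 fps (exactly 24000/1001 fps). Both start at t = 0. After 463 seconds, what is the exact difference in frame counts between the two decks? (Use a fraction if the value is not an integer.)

A emits 24 × 463 = 11112 frames; B emits 24000/1001 × 463 = 11112000/1001.
Difference = 11112/1001 frames (≈ 11.1009); B is behind A.

11112/1001 frames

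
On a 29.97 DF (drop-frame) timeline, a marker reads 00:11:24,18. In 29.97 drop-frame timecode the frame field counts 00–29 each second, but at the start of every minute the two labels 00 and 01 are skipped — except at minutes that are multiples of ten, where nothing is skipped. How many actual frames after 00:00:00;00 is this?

20518

As if non-drop at 30 labels/s: (0 × 3600 + 11 × 60 + 24) × 30 + 18 = 20538.
Minute boundaries passed: 11; those not divisible by 10: 11 − 1 = 10; dropped labels = 2 × 10 = 20.
Actual frame index = 20538 − 20 = 20518.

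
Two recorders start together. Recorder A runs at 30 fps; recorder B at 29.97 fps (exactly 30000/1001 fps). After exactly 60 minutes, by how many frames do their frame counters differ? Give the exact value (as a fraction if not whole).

60 min = 3600 s.
A emits 30 × 3600 = 108000 frames; B emits 30000/1001 × 3600 = 108000000/1001.
Difference = 108000/1001 frames (≈ 107.8921); B is behind A.

108000/1001 frames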